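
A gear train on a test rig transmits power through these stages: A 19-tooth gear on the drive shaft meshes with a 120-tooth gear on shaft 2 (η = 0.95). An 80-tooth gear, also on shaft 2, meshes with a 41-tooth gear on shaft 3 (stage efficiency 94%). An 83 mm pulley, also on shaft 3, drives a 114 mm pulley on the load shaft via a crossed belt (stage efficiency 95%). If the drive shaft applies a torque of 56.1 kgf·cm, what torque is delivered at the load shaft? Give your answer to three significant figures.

Gear mesh: ratio = 120/19 = 6.3158; torque at shaft 2 = 56.1 × 6.3158 × 0.95 = 336.6 kgf·cm.
Gear mesh: ratio = 41/80 = 0.5125; torque at shaft 3 = 336.6 × 0.5125 × 0.94 = 162.16 kgf·cm.
Belt: ratio = 114/83 = 1.3735; torque at the load shaft = 162.16 × 1.3735 × 0.95 = 211.59 kgf·cm.

212 kgf·cm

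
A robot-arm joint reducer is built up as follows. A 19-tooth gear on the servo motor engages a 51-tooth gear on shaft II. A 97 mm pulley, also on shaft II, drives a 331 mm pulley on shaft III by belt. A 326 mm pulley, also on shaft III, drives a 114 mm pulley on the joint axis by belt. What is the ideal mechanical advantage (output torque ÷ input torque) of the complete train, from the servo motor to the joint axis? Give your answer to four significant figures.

Each stage contributes driven/driver: gear mesh 51/19 = 2.6842, belt 331/97 = 3.4124, belt 114/326 = 0.34969.
Overall: 2.6842 × 3.4124 × 0.34969 = 3.203.

3.203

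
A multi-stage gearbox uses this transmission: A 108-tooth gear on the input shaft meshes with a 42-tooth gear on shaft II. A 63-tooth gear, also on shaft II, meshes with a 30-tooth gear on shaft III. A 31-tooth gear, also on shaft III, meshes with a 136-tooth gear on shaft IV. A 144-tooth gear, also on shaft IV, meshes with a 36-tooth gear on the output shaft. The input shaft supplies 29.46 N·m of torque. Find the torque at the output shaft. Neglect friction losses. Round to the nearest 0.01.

gear mesh 42/108 = 0.38889 → τ = 29.46·0.38889 = 11.457 N·m
gear mesh 30/63 = 0.47619 → τ = 11.457·0.47619 = 5.4556 N·m
gear mesh 136/31 = 4.3871 → τ = 5.4556·4.3871 = 23.934 N·m
gear mesh 36/144 = 0.25 → τ = 23.934·0.25 = 5.9835 N·m

5.98 N·m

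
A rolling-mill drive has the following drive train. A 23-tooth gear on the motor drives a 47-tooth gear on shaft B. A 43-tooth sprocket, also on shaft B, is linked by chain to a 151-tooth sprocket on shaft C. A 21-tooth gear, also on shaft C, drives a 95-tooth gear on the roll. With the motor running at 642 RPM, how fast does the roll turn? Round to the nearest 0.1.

19.8 RPM

Gear mesh: ratio = 47/23 = 2.0435, so shaft B turns at 642 / 2.0435 = 314.17 RPM.
Chain: ratio = 151/43 = 3.5116, so shaft C turns at 314.17 / 3.5116 = 89.466 RPM.
Gear mesh: ratio = 95/21 = 4.5238, so the roll turns at 89.466 / 4.5238 = 19.777 RPM.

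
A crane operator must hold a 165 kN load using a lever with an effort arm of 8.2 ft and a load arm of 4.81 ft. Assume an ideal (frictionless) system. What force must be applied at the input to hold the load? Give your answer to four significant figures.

96.79 kN

Lever MA = effort arm / load arm = 8.2/4.81 = 1.7048.
Effort = load / MA = 165 / 1.7048 = 96.787 kN.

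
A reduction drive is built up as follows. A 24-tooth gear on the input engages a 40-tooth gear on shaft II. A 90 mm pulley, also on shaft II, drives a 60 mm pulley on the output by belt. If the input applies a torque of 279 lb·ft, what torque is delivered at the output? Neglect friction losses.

Gear mesh: ratio = 40/24 = 1.6667; torque at shaft II = 279 × 1.6667 = 465 lb·ft.
Belt: ratio = 60/90 = 0.66667; torque at the output = 465 × 0.66667 = 310 lb·ft.

310 lb·ft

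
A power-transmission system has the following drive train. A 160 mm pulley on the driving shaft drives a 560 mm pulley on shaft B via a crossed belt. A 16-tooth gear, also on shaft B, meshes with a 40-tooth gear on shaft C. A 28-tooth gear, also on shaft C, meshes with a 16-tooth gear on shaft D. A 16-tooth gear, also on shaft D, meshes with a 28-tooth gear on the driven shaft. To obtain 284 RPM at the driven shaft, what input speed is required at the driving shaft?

Overall ratio R = 3.5 × 2.5 × 0.57143 × 1.75 = 8.75.
Required input speed = output speed × R = 284 × 8.75 = 2485 RPM.

2485 RPM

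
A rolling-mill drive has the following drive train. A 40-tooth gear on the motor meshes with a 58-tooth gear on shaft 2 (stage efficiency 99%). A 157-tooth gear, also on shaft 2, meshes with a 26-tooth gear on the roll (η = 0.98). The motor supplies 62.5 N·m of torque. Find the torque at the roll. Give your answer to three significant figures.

After the gear mesh (58/40): 62.5 × 1.45 × 0.99 = 89.719 N·m
After the gear mesh (26/157): 89.719 × 0.16561 × 0.98 = 14.561 N·m

14.6 N·m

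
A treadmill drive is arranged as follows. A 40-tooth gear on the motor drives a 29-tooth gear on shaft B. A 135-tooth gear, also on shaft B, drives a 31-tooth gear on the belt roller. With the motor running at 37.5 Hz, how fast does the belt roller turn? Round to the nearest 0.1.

Gear mesh: ratio = 29/40 = 0.725, so shaft B turns at 37.5 / 0.725 = 51.724 Hz.
Gear mesh: ratio = 31/135 = 0.22963, so the belt roller turns at 51.724 / 0.22963 = 225.25 Hz.

225.3 Hz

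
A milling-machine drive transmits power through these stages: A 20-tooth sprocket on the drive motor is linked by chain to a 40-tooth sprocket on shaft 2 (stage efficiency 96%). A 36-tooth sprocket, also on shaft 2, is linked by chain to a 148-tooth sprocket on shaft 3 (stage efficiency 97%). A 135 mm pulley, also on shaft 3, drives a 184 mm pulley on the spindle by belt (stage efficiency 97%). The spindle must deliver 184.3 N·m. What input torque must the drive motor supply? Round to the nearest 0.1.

Overall ratio R = 2 × 4.1111 × 1.363 = 11.207; overall efficiency η = 0.96 × 0.97 × 0.97 = 0.9033.
Input torque = output torque / (R × η) = 184.3 / (11.207 × 0.9033) = 18.207 N·m.

18.2 N·m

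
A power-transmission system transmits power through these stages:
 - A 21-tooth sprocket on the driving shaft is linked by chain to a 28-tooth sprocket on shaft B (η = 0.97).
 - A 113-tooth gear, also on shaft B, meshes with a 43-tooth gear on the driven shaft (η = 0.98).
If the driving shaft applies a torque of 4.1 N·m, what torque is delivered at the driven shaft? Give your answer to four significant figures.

1.977 N·m

chain 28/21 = 1.3333 → τ = 4.1·1.3333·0.97 = 5.3027 N·m
gear mesh 43/113 = 0.38053 → τ = 5.3027·0.38053·0.98 = 1.9775 N·m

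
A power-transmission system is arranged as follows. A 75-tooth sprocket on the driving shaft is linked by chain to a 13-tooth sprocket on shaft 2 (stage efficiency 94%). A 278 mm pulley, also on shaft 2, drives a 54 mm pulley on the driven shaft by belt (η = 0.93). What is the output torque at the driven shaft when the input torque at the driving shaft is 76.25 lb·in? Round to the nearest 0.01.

2.24 lb·in

chain 13/75 = 0.17333 → τ = 76.25·0.17333·0.94 = 12.424 lb·in
belt 54/278 = 0.19424 → τ = 12.424·0.19424·0.93 = 2.2443 lb·in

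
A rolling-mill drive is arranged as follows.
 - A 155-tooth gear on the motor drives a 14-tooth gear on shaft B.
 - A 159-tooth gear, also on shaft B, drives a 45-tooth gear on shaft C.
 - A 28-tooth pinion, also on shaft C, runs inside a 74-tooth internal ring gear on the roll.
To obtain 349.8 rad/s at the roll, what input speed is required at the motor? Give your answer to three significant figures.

23.6 rad/s

Overall ratio R = 0.090323 × 0.28302 × 2.6429 = 0.067559.
Required input speed = output speed × R = 349.8 × 0.067559 = 23.632 rad/s.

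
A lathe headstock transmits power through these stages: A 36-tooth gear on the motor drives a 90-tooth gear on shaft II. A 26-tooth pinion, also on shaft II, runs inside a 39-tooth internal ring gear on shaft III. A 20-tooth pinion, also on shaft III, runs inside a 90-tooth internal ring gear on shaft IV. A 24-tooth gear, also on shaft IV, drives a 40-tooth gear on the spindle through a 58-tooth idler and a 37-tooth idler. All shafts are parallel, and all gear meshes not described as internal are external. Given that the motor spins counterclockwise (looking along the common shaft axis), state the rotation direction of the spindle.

the motor → shaft II: external mesh, 1 reversal → CW.
shaft II → shaft III: internal mesh, same direction → CW.
shaft III → shaft IV: internal mesh, same direction → CW.
shaft IV → the spindle: driver → idler → idler → driven is 3 external meshes, 3 reversals → CCW.
4 reversals in total — an even number — so the spindle turns the same way as the motor.

counterclockwise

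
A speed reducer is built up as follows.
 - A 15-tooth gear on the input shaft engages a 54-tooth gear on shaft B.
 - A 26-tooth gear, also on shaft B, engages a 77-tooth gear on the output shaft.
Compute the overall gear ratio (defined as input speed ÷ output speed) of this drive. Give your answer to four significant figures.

10.66

Each stage contributes driven/driver: gear mesh 54/15 = 3.6, gear mesh 77/26 = 2.9615.
Overall: 3.6 × 2.9615 = 10.662.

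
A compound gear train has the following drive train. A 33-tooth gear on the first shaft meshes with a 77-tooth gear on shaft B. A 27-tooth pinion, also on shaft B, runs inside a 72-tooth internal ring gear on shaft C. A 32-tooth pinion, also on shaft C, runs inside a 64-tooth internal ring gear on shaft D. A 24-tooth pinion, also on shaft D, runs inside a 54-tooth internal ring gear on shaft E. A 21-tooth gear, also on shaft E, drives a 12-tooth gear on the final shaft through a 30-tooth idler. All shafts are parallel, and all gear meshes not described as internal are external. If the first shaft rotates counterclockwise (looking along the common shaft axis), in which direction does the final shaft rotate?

clockwise

the first shaft → shaft B: external mesh, 1 reversal → CW.
shaft B → shaft C: internal mesh, same direction → CW.
shaft C → shaft D: internal mesh, same direction → CW.
shaft D → shaft E: internal mesh, same direction → CW.
shaft E → the final shaft: driver → idler → driven is 2 external meshes, 2 reversals → CW.
3 reversals in total — an odd number — so the final shaft turns opposite to the first shaft.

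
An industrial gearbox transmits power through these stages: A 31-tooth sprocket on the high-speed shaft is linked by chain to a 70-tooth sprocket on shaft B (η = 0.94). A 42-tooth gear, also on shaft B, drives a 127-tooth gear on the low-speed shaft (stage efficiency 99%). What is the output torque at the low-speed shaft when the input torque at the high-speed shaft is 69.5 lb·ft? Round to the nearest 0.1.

Chain: ratio = 70/31 = 2.2581; torque at shaft B = 69.5 × 2.2581 × 0.94 = 147.52 lb·ft.
Gear mesh: ratio = 127/42 = 3.0238; torque at the low-speed shaft = 147.52 × 3.0238 × 0.99 = 441.61 lb·ft.

441.6 lb·ft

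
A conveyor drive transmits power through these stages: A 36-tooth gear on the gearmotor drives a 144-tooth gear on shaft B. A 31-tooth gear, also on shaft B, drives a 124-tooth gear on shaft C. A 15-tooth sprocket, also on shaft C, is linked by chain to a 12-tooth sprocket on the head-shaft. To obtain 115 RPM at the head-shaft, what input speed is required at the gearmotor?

Overall ratio R = 4 × 4 × 0.8 = 12.8.
Required input speed = output speed × R = 115 × 12.8 = 1472 RPM.

1472 RPM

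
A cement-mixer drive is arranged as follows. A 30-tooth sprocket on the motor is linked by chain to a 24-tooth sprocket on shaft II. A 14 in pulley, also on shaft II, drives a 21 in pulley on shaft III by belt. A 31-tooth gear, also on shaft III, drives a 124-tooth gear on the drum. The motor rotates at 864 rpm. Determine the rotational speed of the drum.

the motor → shaft II (chain, 24/30): 864 ÷ 0.8 = 1080 rpm
shaft II → shaft III (belt, 21/14): 1080 ÷ 1.5 = 720 rpm
shaft III → the drum (gear mesh, 124/31): 720 ÷ 4 = 180 rpm

180 rpm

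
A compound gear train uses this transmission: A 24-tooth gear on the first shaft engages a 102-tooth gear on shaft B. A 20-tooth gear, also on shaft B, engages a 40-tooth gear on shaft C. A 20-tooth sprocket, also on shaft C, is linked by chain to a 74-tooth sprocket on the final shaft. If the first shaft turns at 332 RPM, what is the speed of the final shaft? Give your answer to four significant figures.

10.56 RPM

the first shaft → shaft B (gear mesh, 102/24): 332 ÷ 4.25 = 78.118 RPM
shaft B → shaft C (gear mesh, 40/20): 78.118 ÷ 2 = 39.059 RPM
shaft C → the final shaft (chain, 74/20): 39.059 ÷ 3.7 = 10.556 RPM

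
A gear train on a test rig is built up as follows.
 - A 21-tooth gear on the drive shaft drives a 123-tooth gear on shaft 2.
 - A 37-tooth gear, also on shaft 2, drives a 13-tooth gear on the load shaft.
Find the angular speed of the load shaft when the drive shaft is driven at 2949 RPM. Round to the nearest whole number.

1433 RPM

Gear mesh: ratio = 123/21 = 5.8571, so shaft 2 turns at 2949 / 5.8571 = 503.49 RPM.
Gear mesh: ratio = 13/37 = 0.35135, so the load shaft turns at 503.49 / 0.35135 = 1433 RPM.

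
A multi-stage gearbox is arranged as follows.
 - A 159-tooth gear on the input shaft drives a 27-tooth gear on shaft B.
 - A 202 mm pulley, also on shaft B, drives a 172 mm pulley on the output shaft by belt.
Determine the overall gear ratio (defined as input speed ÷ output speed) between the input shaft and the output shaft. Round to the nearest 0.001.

Each stage contributes driven/driver: gear mesh 27/159 = 0.16981, belt 172/202 = 0.85149.
Overall: 0.16981 × 0.85149 = 0.14459.

0.145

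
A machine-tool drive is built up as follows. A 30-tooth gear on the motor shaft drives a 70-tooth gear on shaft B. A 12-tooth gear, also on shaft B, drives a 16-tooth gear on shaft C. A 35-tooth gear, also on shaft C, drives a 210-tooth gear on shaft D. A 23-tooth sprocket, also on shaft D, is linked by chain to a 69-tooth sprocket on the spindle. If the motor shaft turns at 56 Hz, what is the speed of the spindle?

1 Hz

the motor shaft → shaft B (gear mesh, 70/30): 56 ÷ 2.3333 = 24 Hz
shaft B → shaft C (gear mesh, 16/12): 24 ÷ 1.3333 = 18 Hz
shaft C → shaft D (gear mesh, 210/35): 18 ÷ 6 = 3 Hz
shaft D → the spindle (chain, 69/23): 3 ÷ 3 = 1 Hz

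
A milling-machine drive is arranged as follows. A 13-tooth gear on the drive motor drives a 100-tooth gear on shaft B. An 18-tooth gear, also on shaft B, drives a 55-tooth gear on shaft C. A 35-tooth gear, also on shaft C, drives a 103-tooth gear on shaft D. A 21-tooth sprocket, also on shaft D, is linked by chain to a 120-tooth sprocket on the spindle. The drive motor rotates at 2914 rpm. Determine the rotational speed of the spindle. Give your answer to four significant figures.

7.372 rpm

gear mesh 100/13 = 7.6923 → 2914/7.6923 = 378.82 rpm
gear mesh 55/18 = 3.0556 → 378.82/3.0556 = 123.98 rpm
gear mesh 103/35 = 2.9429 → 123.98/2.9429 = 42.128 rpm
chain 120/21 = 5.7143 → 42.128/5.7143 = 7.3724 rpm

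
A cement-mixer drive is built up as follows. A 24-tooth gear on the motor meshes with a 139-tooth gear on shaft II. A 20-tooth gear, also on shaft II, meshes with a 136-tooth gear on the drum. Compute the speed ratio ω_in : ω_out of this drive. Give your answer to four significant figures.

39.38

Each stage contributes driven/driver: gear mesh 139/24 = 5.7917, gear mesh 136/20 = 6.8.
Overall: 5.7917 × 6.8 = 39.383.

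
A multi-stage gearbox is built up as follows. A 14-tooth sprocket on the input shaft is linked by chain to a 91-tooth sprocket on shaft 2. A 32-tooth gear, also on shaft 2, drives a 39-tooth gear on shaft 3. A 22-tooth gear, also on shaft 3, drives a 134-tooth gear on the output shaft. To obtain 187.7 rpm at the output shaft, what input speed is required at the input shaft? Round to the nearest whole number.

Overall ratio R = 6.5 × 1.2188 × 6.0909 = 48.251.
Required input speed = output speed × R = 187.7 × 48.251 = 9056.8 rpm.

9057 rpm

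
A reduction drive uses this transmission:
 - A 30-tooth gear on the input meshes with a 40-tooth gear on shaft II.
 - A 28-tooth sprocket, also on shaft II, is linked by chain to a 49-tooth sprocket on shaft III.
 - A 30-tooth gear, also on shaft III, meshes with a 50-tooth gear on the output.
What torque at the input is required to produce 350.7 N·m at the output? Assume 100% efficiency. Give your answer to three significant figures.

Overall ratio R = 1.3333 × 1.75 × 1.6667 = 3.8889.
Input torque = output torque / R = 350.7 / 3.8889 = 90.18 N·m.

90.2 N·m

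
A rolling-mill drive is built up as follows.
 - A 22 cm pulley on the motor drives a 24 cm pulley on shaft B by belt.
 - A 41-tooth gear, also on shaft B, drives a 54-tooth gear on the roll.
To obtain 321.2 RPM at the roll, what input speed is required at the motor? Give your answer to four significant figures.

Overall ratio R = 1.0909 × 1.3171 = 1.4368.
Required input speed = output speed × R = 321.2 × 1.4368 = 461.5 RPM.

461.5 RPM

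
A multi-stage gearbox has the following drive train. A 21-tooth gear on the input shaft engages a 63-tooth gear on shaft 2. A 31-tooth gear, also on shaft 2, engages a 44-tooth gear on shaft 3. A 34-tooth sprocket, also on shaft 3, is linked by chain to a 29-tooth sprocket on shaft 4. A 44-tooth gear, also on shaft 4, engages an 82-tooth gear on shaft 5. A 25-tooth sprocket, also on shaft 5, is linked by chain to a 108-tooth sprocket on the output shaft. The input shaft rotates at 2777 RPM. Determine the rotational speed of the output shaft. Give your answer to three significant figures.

Gear mesh: ratio = 63/21 = 3, so shaft 2 turns at 2777 / 3 = 925.67 RPM.
Gear mesh: ratio = 44/31 = 1.4194, so shaft 3 turns at 925.67 / 1.4194 = 652.17 RPM.
Chain: ratio = 29/34 = 0.85294, so shaft 4 turns at 652.17 / 0.85294 = 764.62 RPM.
Gear mesh: ratio = 82/44 = 1.8636, so shaft 5 turns at 764.62 / 1.8636 = 410.28 RPM.
Chain: ratio = 108/25 = 4.32, so the output shaft turns at 410.28 / 4.32 = 94.973 RPM.

95.0 RPM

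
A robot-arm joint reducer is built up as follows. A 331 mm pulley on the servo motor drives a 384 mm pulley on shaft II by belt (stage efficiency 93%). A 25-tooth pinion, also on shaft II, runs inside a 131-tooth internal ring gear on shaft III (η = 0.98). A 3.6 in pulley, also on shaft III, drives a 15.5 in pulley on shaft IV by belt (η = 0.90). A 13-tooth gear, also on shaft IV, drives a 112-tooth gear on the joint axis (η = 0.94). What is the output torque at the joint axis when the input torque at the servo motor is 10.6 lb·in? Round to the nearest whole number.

1843 lb·in

belt 384/331 = 1.1601 → τ = 10.6·1.1601·0.93 = 11.436 lb·in
internal gear 131/25 = 5.24 → τ = 11.436·5.24·0.98 = 58.729 lb·in
belt 15.5/3.6 = 4.3056 → τ = 58.729·4.3056·0.90 = 227.57 lb·in
gear mesh 112/13 = 8.6154 → τ = 227.57·8.6154·0.94 = 1843 lb·in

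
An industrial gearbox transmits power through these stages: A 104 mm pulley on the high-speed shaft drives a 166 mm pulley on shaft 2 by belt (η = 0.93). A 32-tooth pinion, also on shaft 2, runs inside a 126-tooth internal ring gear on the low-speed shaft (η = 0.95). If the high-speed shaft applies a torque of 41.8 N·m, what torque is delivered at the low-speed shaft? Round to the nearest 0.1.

232.1 N·m

After the belt (166/104): 41.8 × 1.5962 × 0.93 = 62.049 N·m
After the internal gear (126/32): 62.049 × 3.9375 × 0.95 = 232.1 N·m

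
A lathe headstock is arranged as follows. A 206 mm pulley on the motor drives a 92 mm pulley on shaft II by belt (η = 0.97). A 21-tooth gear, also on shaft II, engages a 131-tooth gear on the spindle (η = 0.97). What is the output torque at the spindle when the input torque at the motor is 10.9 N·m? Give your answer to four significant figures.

28.57 N·m

Belt: ratio = 92/206 = 0.4466; torque at shaft II = 10.9 × 0.4466 × 0.97 = 4.7219 N·m.
Gear mesh: ratio = 131/21 = 6.2381; torque at the spindle = 4.7219 × 6.2381 × 0.97 = 28.572 N·m.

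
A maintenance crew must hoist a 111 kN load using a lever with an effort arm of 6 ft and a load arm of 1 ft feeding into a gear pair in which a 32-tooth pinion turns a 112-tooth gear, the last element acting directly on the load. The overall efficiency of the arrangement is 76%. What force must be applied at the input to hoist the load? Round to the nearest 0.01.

Lever MA = effort arm / load arm = 6/1 = 6.
Gear pair MA = 112/32 = 3.5.
Combined ideal MA = 6 × 3.5 = 21.
Actual MA = 21 × 0.76 = 15.96.
Effort = load / actual MA = 111 / 15.96 = 6.9549 kN.

6.95 kN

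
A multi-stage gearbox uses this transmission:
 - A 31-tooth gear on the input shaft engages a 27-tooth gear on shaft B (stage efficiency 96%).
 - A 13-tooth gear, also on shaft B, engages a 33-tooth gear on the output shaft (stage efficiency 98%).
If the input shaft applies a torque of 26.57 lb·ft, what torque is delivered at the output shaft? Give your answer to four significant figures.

55.27 lb·ft

gear mesh 27/31 = 0.87097 → τ = 26.57·0.87097·0.96 = 22.216 lb·ft
gear mesh 33/13 = 2.5385 → τ = 22.216·2.5385·0.98 = 55.266 lb·ft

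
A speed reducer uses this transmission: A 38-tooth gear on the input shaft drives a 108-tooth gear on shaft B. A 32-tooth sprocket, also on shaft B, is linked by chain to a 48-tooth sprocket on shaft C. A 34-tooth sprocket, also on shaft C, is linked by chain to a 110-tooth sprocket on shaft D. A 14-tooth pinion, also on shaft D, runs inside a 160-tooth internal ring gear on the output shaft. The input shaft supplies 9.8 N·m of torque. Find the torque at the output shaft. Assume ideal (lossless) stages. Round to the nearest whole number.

Gear mesh: ratio = 108/38 = 2.8421; torque at shaft B = 9.8 × 2.8421 = 27.853 N·m.
Chain: ratio = 48/32 = 1.5; torque at shaft C = 27.853 × 1.5 = 41.779 N·m.
Chain: ratio = 110/34 = 3.2353; torque at shaft D = 41.779 × 3.2353 = 135.17 N·m.
Internal gear: ratio = 160/14 = 11.429; torque at the output shaft = 135.17 × 11.429 = 1544.8 N·m.

1545 N·m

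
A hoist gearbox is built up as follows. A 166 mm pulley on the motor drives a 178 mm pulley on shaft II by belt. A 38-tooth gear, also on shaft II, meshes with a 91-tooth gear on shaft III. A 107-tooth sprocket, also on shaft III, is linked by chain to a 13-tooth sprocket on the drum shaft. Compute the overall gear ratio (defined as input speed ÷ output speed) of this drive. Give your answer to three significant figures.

0.312

Each stage contributes driven/driver: belt 178/166 = 1.0723, gear mesh 91/38 = 2.3947, chain 13/107 = 0.1215.
Overall: 1.0723 × 2.3947 × 0.1215 = 0.31198.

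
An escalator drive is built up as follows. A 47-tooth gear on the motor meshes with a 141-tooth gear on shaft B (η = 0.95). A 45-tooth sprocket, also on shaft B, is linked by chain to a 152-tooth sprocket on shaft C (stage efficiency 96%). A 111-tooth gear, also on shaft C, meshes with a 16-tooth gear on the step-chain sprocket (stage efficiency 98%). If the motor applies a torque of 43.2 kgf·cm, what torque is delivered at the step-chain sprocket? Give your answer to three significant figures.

After the gear mesh (141/47): 43.2 × 3 × 0.95 = 123.12 kgf·cm
After the chain (152/45): 123.12 × 3.3778 × 0.96 = 399.24 kgf·cm
After the gear mesh (16/111): 399.24 × 0.14414 × 0.98 = 56.397 kgf·cm

56.4 kgf·cm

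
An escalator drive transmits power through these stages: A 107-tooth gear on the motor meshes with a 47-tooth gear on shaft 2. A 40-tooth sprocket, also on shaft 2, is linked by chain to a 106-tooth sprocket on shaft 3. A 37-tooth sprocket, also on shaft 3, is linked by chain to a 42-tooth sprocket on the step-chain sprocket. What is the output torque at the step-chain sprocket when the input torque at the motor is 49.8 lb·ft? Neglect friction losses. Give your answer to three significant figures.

After the gear mesh (47/107): 49.8 × 0.43925 = 21.875 lb·ft
After the chain (106/40): 21.875 × 2.65 = 57.968 lb·ft
After the chain (42/37): 57.968 × 1.1351 = 65.802 lb·ft

65.8 lb·ft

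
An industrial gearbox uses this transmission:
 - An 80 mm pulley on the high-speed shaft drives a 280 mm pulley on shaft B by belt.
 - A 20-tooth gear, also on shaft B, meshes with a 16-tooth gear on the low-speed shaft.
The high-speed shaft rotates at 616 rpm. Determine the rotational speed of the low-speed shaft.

220 rpm

the high-speed shaft → shaft B (belt, 280/80): 616 ÷ 3.5 = 176 rpm
shaft B → the low-speed shaft (gear mesh, 16/20): 176 ÷ 0.8 = 220 rpm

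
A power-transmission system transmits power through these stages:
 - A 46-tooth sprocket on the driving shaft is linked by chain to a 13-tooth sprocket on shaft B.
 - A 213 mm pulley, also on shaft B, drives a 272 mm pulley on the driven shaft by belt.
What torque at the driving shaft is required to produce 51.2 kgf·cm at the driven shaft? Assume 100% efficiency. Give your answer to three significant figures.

Overall ratio R = 0.28261 × 1.277 = 0.36089.
Input torque = output torque / R = 51.2 / 0.36089 = 141.87 kgf·cm.

142 kgf·cm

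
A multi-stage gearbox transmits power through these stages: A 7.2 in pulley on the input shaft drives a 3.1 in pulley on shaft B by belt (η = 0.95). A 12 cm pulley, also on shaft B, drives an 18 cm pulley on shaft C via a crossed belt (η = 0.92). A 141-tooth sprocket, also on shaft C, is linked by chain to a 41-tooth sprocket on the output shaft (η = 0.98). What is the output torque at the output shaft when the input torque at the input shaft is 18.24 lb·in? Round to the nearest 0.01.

belt 3.1/7.2 = 0.43056 → τ = 18.24·0.43056·0.95 = 7.4607 lb·in
belt 18/12 = 1.5 → τ = 7.4607·1.5·0.92 = 10.296 lb·in
chain 41/141 = 0.29078 → τ = 10.296·0.29078·0.98 = 2.9339 lb·in

2.93 lb·in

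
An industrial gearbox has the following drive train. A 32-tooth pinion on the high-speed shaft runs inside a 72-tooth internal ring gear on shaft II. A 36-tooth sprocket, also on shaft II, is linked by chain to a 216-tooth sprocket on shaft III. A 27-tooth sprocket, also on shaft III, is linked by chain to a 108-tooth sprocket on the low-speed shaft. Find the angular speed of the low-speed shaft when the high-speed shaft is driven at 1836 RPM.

the high-speed shaft → shaft II (internal gear, 72/32): 1836 ÷ 2.25 = 816 RPM
shaft II → shaft III (chain, 216/36): 816 ÷ 6 = 136 RPM
shaft III → the low-speed shaft (chain, 108/27): 136 ÷ 4 = 34 RPM

34 RPM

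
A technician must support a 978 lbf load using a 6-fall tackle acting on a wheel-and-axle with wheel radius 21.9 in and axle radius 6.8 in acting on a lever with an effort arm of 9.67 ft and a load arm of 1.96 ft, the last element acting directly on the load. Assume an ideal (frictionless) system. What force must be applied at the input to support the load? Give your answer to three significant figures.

Block-and-tackle MA = number of supporting rope parts = 6.
Wheel-and-axle MA = R/r = 21.9/6.8 = 3.2206.
Lever MA = effort arm / load arm = 9.67/1.96 = 4.9337.
Combined ideal MA = 6 × 3.2206 × 4.9337 = 95.336.
Effort = load / MA = 978 / 95.336 = 10.258 lbf.

10.3 lbf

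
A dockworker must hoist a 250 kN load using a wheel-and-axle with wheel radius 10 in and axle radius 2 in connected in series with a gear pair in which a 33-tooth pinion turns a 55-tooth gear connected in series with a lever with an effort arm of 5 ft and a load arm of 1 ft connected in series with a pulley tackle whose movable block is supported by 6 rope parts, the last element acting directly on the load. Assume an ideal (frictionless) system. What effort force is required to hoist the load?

Wheel-and-axle MA = R/r = 10/2 = 5.
Gear pair MA = 55/33 = 1.6667.
Lever MA = effort arm / load arm = 5/1 = 5.
Block-and-tackle MA = number of supporting rope parts = 6.
Combined ideal MA = 5 × 1.6667 × 5 × 6 = 250.
Effort = load / MA = 250 / 250 = 1 kN.

1 kN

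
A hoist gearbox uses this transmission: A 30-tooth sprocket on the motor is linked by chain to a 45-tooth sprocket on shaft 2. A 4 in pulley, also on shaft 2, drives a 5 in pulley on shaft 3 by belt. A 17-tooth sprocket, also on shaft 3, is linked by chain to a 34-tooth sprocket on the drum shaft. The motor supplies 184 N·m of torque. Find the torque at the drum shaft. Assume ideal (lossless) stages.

690 N·m

chain 45/30 = 1.5 → τ = 184·1.5 = 276 N·m
belt 5/4 = 1.25 → τ = 276·1.25 = 345 N·m
chain 34/17 = 2 → τ = 345·2 = 690 N·m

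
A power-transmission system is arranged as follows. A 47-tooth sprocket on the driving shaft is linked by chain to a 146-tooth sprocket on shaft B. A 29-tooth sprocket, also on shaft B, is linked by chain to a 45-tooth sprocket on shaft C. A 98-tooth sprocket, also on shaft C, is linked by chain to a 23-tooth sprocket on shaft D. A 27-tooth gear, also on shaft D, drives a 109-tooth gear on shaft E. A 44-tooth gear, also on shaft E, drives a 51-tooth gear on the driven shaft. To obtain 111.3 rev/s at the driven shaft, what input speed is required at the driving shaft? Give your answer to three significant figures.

589 rev/s

Overall ratio R = 3.1064 × 1.5517 × 0.23469 × 4.037 × 1.1591 = 5.2936.
Required input speed = output speed × R = 111.3 × 5.2936 = 589.18 rev/s.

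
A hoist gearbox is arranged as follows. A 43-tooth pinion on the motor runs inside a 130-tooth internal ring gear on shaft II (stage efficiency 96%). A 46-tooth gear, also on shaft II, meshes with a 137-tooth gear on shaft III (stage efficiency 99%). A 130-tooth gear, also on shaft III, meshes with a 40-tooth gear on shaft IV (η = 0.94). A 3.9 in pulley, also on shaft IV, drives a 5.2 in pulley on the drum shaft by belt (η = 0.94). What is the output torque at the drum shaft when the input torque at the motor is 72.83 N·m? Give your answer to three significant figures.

226 N·m

internal gear 130/43 = 3.0233 → τ = 72.83·3.0233·0.96 = 211.38 N·m
gear mesh 137/46 = 2.9783 → τ = 211.38·2.9783·0.99 = 623.24 N·m
gear mesh 40/130 = 0.30769 → τ = 623.24·0.30769·0.94 = 180.26 N·m
belt 5.2/3.9 = 1.3333 → τ = 180.26·1.3333·0.94 = 225.93 N·m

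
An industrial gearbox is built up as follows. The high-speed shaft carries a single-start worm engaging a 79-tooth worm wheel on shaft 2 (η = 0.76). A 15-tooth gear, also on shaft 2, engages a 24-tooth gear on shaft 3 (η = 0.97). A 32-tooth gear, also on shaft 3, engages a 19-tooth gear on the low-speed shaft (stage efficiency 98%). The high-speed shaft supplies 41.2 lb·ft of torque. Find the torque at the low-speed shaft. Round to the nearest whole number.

2234 lb·ft

Worm: ratio = 79/1 = 79; torque at shaft 2 = 41.2 × 79 × 0.76 = 2473.6 lb·ft.
Gear mesh: ratio = 24/15 = 1.6; torque at shaft 3 = 2473.6 × 1.6 × 0.97 = 3839.1 lb·ft.
Gear mesh: ratio = 19/32 = 0.59375; torque at the low-speed shaft = 3839.1 × 0.59375 × 0.98 = 2233.9 lb·ft.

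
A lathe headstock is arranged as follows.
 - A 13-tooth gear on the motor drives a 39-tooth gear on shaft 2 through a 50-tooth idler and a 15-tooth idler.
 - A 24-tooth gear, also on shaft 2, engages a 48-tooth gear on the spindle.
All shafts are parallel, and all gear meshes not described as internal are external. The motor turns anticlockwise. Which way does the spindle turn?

the motor → shaft 2: driver → idler → idler → driven is 3 external meshes, 3 reversals → CW.
shaft 2 → the spindle: external mesh, 1 reversal → CCW.
4 reversals in total — an even number — so the spindle turns the same way as the motor.

anticlockwise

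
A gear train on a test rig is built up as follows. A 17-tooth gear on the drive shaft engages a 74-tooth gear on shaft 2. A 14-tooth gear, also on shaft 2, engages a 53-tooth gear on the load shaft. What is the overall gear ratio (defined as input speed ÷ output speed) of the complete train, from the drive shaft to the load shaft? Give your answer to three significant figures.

16.5

Each stage contributes driven/driver: gear mesh 74/17 = 4.3529, gear mesh 53/14 = 3.7857.
Overall: 4.3529 × 3.7857 = 16.479.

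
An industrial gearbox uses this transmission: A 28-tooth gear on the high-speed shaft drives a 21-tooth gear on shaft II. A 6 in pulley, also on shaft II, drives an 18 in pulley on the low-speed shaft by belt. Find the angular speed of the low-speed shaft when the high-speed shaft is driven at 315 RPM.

Gear mesh: ratio = 21/28 = 0.75, so shaft II turns at 315 / 0.75 = 420 RPM.
Belt: ratio = 18/6 = 3, so the low-speed shaft turns at 420 / 3 = 140 RPM.

140 RPM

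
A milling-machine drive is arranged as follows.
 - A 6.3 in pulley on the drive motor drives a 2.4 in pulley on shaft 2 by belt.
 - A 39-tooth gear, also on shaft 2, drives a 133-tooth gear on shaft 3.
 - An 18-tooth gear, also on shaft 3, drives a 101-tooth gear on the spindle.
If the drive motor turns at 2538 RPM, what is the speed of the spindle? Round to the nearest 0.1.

Belt: ratio = 2.4/6.3 = 0.38095, so shaft 2 turns at 2538 / 0.38095 = 6662.2 RPM.
Gear mesh: ratio = 133/39 = 3.4103, so shaft 3 turns at 6662.2 / 3.4103 = 1953.6 RPM.
Gear mesh: ratio = 101/18 = 5.6111, so the spindle turns at 1953.6 / 5.6111 = 348.16 RPM.

348.2 RPM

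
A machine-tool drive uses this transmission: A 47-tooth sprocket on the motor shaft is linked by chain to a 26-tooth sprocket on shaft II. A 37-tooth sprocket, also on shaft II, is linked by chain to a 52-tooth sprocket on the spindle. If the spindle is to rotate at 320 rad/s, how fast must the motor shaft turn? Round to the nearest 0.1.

Overall ratio R = 0.55319 × 1.4054 = 0.77746.
Required input speed = output speed × R = 320 × 0.77746 = 248.79 rad/s.

248.8 rad/s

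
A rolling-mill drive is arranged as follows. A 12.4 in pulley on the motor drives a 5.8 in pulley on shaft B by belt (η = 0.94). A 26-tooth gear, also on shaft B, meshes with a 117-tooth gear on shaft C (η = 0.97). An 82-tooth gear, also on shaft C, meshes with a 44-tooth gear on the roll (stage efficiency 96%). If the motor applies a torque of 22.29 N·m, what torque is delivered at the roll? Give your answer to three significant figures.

22.0 N·m

Belt: ratio = 5.8/12.4 = 0.46774; torque at shaft B = 22.29 × 0.46774 × 0.94 = 9.8004 N·m.
Gear mesh: ratio = 117/26 = 4.5; torque at shaft C = 9.8004 × 4.5 × 0.97 = 42.779 N·m.
Gear mesh: ratio = 44/82 = 0.53659; torque at the roll = 42.779 × 0.53659 × 0.96 = 22.036 N·m.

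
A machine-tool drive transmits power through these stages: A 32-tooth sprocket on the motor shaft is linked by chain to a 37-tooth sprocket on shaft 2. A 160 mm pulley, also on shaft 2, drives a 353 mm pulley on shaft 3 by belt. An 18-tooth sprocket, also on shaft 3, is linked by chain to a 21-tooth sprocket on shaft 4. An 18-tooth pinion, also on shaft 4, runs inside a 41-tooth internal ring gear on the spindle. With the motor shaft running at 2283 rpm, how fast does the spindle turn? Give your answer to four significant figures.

the motor shaft → shaft 2 (chain, 37/32): 2283 ÷ 1.1562 = 1974.5 rpm
shaft 2 → shaft 3 (belt, 353/160): 1974.5 ÷ 2.2062 = 894.95 rpm
shaft 3 → shaft 4 (chain, 21/18): 894.95 ÷ 1.1667 = 767.1 rpm
shaft 4 → the spindle (internal gear, 41/18): 767.1 ÷ 2.2778 = 336.78 rpm

336.8 rpm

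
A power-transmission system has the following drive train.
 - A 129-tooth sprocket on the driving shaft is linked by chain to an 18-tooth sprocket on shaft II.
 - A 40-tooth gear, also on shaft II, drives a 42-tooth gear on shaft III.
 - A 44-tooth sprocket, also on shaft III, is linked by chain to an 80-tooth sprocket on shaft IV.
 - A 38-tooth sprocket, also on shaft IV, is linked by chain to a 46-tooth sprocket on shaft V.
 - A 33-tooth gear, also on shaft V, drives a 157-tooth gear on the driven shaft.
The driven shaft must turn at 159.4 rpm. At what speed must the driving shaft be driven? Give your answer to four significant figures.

Overall ratio R = 0.13953 × 1.05 × 1.8182 × 1.2105 × 4.7576 = 1.5342.
Required input speed = output speed × R = 159.4 × 1.5342 = 244.54 rpm.

244.5 rpm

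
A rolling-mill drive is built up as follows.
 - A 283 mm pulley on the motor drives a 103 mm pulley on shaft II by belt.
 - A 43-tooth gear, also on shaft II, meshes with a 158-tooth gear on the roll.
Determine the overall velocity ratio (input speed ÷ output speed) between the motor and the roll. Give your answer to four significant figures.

1.337

Each stage contributes driven/driver: belt 103/283 = 0.36396, gear mesh 158/43 = 3.6744.
Overall: 0.36396 × 3.6744 = 1.3373.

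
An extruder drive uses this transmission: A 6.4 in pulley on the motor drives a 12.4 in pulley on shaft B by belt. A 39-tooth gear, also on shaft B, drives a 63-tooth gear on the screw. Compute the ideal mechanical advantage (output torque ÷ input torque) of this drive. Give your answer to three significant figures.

Each stage contributes driven/driver: belt 12.4/6.4 = 1.9375, gear mesh 63/39 = 1.6154.
Overall: 1.9375 × 1.6154 = 3.1298.

3.13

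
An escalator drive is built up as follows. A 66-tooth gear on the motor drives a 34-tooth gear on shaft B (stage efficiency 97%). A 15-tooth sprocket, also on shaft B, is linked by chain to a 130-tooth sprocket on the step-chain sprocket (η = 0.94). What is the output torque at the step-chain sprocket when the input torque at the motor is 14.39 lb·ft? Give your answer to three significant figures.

58.6 lb·ft

After the gear mesh (34/66): 14.39 × 0.51515 × 0.97 = 7.1906 lb·ft
After the chain (130/15): 7.1906 × 8.6667 × 0.94 = 58.58 lb·ft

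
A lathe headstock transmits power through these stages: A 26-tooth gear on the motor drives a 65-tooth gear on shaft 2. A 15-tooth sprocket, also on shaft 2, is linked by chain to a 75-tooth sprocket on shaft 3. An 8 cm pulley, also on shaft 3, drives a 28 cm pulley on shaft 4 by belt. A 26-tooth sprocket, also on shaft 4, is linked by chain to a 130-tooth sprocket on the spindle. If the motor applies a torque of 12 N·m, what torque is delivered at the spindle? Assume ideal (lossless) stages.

gear mesh 65/26 = 2.5 → τ = 12·2.5 = 30 N·m
chain 75/15 = 5 → τ = 30·5 = 150 N·m
belt 28/8 = 3.5 → τ = 150·3.5 = 525 N·m
chain 130/26 = 5 → τ = 525·5 = 2625 N·m

2625 N·m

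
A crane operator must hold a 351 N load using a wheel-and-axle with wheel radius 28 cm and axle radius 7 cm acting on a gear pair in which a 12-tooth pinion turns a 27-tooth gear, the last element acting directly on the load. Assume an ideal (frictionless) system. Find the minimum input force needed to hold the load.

39 N

Wheel-and-axle MA = R/r = 28/7 = 4.
Gear pair MA = 27/12 = 2.25.
Combined ideal MA = 4 × 2.25 = 9.
Effort = load / MA = 351 / 9 = 39 N.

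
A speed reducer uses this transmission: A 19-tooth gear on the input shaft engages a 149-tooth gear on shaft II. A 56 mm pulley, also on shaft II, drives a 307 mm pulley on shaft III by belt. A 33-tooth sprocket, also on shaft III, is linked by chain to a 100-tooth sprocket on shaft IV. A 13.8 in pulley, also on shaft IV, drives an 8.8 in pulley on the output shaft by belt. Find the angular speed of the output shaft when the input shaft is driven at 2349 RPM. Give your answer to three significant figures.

the input shaft → shaft II (gear mesh, 149/19): 2349 ÷ 7.8421 = 299.54 RPM
shaft II → shaft III (belt, 307/56): 299.54 ÷ 5.4821 = 54.639 RPM
shaft III → shaft IV (chain, 100/33): 54.639 ÷ 3.0303 = 18.031 RPM
shaft IV → the output shaft (belt, 8.8/13.8): 18.031 ÷ 0.63768 = 28.276 RPM

28.3 RPM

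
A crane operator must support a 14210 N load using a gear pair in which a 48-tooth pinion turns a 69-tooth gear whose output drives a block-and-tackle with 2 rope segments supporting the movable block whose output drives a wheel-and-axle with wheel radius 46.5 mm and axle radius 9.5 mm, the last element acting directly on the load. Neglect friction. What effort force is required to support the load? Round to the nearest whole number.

1010 N

Gear pair MA = 69/48 = 1.4375.
Block-and-tackle MA = number of supporting rope parts = 2.
Wheel-and-axle MA = R/r = 46.5/9.5 = 4.8947.
Combined ideal MA = 1.4375 × 2 × 4.8947 = 14.072.
Effort = load / MA = 14210 / 14.072 = 1009.8 N.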